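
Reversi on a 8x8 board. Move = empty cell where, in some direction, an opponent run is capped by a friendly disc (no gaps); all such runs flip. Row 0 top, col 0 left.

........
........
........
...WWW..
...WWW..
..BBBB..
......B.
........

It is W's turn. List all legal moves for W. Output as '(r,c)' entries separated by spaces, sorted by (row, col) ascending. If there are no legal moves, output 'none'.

Answer: (6,1) (6,2) (6,3) (6,4) (6,5) (7,7)

Derivation:
(4,1): no bracket -> illegal
(4,2): no bracket -> illegal
(4,6): no bracket -> illegal
(5,1): no bracket -> illegal
(5,6): no bracket -> illegal
(5,7): no bracket -> illegal
(6,1): flips 1 -> legal
(6,2): flips 1 -> legal
(6,3): flips 2 -> legal
(6,4): flips 1 -> legal
(6,5): flips 2 -> legal
(6,7): no bracket -> illegal
(7,5): no bracket -> illegal
(7,6): no bracket -> illegal
(7,7): flips 2 -> legal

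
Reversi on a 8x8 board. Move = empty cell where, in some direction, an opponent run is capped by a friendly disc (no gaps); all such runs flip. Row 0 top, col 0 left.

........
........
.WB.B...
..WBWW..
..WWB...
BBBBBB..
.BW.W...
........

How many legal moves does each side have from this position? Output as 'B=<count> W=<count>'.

Answer: B=14 W=12

Derivation:
-- B to move --
(1,0): flips 3 -> legal
(1,1): no bracket -> illegal
(1,2): no bracket -> illegal
(2,0): flips 1 -> legal
(2,3): no bracket -> illegal
(2,5): flips 2 -> legal
(2,6): flips 1 -> legal
(3,0): no bracket -> illegal
(3,1): flips 2 -> legal
(3,6): flips 2 -> legal
(4,1): flips 2 -> legal
(4,5): no bracket -> illegal
(4,6): flips 1 -> legal
(6,3): flips 1 -> legal
(6,5): no bracket -> illegal
(7,1): flips 1 -> legal
(7,2): flips 1 -> legal
(7,3): flips 2 -> legal
(7,4): flips 1 -> legal
(7,5): flips 1 -> legal
B mobility = 14
-- W to move --
(1,1): no bracket -> illegal
(1,2): flips 1 -> legal
(1,3): flips 1 -> legal
(1,4): flips 1 -> legal
(1,5): flips 2 -> legal
(2,3): flips 2 -> legal
(2,5): no bracket -> illegal
(3,1): no bracket -> illegal
(4,0): flips 1 -> legal
(4,1): no bracket -> illegal
(4,5): flips 1 -> legal
(4,6): flips 1 -> legal
(5,6): no bracket -> illegal
(6,0): flips 2 -> legal
(6,3): flips 1 -> legal
(6,5): flips 1 -> legal
(6,6): no bracket -> illegal
(7,0): flips 2 -> legal
(7,1): no bracket -> illegal
(7,2): no bracket -> illegal
W mobility = 12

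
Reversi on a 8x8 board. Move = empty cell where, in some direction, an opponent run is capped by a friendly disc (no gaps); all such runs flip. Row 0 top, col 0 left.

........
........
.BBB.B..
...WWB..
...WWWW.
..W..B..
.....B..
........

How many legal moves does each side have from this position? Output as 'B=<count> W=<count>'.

Answer: B=6 W=11

Derivation:
-- B to move --
(2,4): no bracket -> illegal
(3,2): flips 2 -> legal
(3,6): no bracket -> illegal
(3,7): flips 1 -> legal
(4,1): no bracket -> illegal
(4,2): no bracket -> illegal
(4,7): no bracket -> illegal
(5,1): no bracket -> illegal
(5,3): flips 3 -> legal
(5,4): no bracket -> illegal
(5,6): flips 2 -> legal
(5,7): flips 1 -> legal
(6,1): flips 3 -> legal
(6,2): no bracket -> illegal
(6,3): no bracket -> illegal
B mobility = 6
-- W to move --
(1,0): no bracket -> illegal
(1,1): flips 1 -> legal
(1,2): flips 1 -> legal
(1,3): flips 1 -> legal
(1,4): no bracket -> illegal
(1,5): flips 2 -> legal
(1,6): flips 1 -> legal
(2,0): no bracket -> illegal
(2,4): flips 1 -> legal
(2,6): flips 1 -> legal
(3,0): no bracket -> illegal
(3,1): no bracket -> illegal
(3,2): no bracket -> illegal
(3,6): flips 1 -> legal
(5,4): no bracket -> illegal
(5,6): no bracket -> illegal
(6,4): flips 1 -> legal
(6,6): flips 1 -> legal
(7,4): no bracket -> illegal
(7,5): flips 2 -> legal
(7,6): no bracket -> illegal
W mobility = 11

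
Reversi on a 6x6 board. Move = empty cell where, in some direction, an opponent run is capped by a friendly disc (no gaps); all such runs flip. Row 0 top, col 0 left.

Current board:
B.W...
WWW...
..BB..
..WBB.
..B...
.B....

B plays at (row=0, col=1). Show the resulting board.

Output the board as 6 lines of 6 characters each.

Place B at (0,1); scan 8 dirs for brackets.
Dir NW: edge -> no flip
Dir N: edge -> no flip
Dir NE: edge -> no flip
Dir W: first cell 'B' (not opp) -> no flip
Dir E: opp run (0,2), next='.' -> no flip
Dir SW: opp run (1,0), next=edge -> no flip
Dir S: opp run (1,1), next='.' -> no flip
Dir SE: opp run (1,2) capped by B -> flip
All flips: (1,2)

Answer: BBW...
WWB...
..BB..
..WBB.
..B...
.B....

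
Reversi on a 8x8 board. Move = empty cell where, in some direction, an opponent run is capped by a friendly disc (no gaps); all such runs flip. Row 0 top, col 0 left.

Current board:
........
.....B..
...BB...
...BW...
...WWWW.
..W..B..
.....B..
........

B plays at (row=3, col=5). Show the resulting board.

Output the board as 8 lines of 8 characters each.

Answer: ........
.....B..
...BB...
...BBB..
...WWBW.
..W..B..
.....B..
........

Derivation:
Place B at (3,5); scan 8 dirs for brackets.
Dir NW: first cell 'B' (not opp) -> no flip
Dir N: first cell '.' (not opp) -> no flip
Dir NE: first cell '.' (not opp) -> no flip
Dir W: opp run (3,4) capped by B -> flip
Dir E: first cell '.' (not opp) -> no flip
Dir SW: opp run (4,4), next='.' -> no flip
Dir S: opp run (4,5) capped by B -> flip
Dir SE: opp run (4,6), next='.' -> no flip
All flips: (3,4) (4,5)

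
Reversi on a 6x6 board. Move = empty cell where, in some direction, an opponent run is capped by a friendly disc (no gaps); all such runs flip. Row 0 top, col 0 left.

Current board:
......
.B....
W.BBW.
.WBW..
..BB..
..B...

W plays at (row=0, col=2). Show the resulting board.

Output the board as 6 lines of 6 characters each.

Place W at (0,2); scan 8 dirs for brackets.
Dir NW: edge -> no flip
Dir N: edge -> no flip
Dir NE: edge -> no flip
Dir W: first cell '.' (not opp) -> no flip
Dir E: first cell '.' (not opp) -> no flip
Dir SW: opp run (1,1) capped by W -> flip
Dir S: first cell '.' (not opp) -> no flip
Dir SE: first cell '.' (not opp) -> no flip
All flips: (1,1)

Answer: ..W...
.W....
W.BBW.
.WBW..
..BB..
..B...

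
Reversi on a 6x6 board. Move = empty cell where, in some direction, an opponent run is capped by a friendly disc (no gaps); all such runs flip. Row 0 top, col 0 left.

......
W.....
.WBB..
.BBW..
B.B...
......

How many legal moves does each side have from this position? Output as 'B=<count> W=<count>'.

-- B to move --
(0,0): no bracket -> illegal
(0,1): no bracket -> illegal
(1,1): flips 1 -> legal
(1,2): no bracket -> illegal
(2,0): flips 1 -> legal
(2,4): flips 1 -> legal
(3,0): no bracket -> illegal
(3,4): flips 1 -> legal
(4,3): flips 1 -> legal
(4,4): flips 1 -> legal
B mobility = 6
-- W to move --
(1,1): flips 1 -> legal
(1,2): no bracket -> illegal
(1,3): flips 1 -> legal
(1,4): no bracket -> illegal
(2,0): no bracket -> illegal
(2,4): flips 2 -> legal
(3,0): flips 2 -> legal
(3,4): no bracket -> illegal
(4,1): flips 1 -> legal
(4,3): flips 1 -> legal
(5,0): no bracket -> illegal
(5,1): flips 1 -> legal
(5,2): no bracket -> illegal
(5,3): no bracket -> illegal
W mobility = 7

Answer: B=6 W=7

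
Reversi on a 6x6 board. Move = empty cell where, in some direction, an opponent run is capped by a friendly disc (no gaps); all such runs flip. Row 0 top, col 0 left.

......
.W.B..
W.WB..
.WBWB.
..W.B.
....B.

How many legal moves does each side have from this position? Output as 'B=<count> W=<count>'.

Answer: B=7 W=5

Derivation:
-- B to move --
(0,0): flips 3 -> legal
(0,1): no bracket -> illegal
(0,2): no bracket -> illegal
(1,0): no bracket -> illegal
(1,2): flips 1 -> legal
(2,1): flips 1 -> legal
(2,4): no bracket -> illegal
(3,0): flips 1 -> legal
(4,0): flips 2 -> legal
(4,1): no bracket -> illegal
(4,3): flips 1 -> legal
(5,1): no bracket -> illegal
(5,2): flips 1 -> legal
(5,3): no bracket -> illegal
B mobility = 7
-- W to move --
(0,2): no bracket -> illegal
(0,3): flips 2 -> legal
(0,4): flips 1 -> legal
(1,2): no bracket -> illegal
(1,4): no bracket -> illegal
(2,1): no bracket -> illegal
(2,4): flips 1 -> legal
(2,5): no bracket -> illegal
(3,5): flips 1 -> legal
(4,1): no bracket -> illegal
(4,3): no bracket -> illegal
(4,5): no bracket -> illegal
(5,3): no bracket -> illegal
(5,5): flips 1 -> legal
W mobility = 5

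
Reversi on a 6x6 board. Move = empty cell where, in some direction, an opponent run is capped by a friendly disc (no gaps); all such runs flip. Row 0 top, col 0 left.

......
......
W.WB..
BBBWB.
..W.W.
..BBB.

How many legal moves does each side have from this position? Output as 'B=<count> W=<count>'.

Answer: B=6 W=4

Derivation:
-- B to move --
(1,0): flips 1 -> legal
(1,1): no bracket -> illegal
(1,2): flips 1 -> legal
(1,3): flips 1 -> legal
(2,1): flips 1 -> legal
(2,4): no bracket -> illegal
(3,5): flips 1 -> legal
(4,1): no bracket -> illegal
(4,3): flips 1 -> legal
(4,5): no bracket -> illegal
(5,1): no bracket -> illegal
(5,5): no bracket -> illegal
B mobility = 6
-- W to move --
(1,2): no bracket -> illegal
(1,3): flips 1 -> legal
(1,4): no bracket -> illegal
(2,1): no bracket -> illegal
(2,4): flips 2 -> legal
(2,5): no bracket -> illegal
(3,5): flips 1 -> legal
(4,0): flips 2 -> legal
(4,1): no bracket -> illegal
(4,3): no bracket -> illegal
(4,5): no bracket -> illegal
(5,1): no bracket -> illegal
(5,5): no bracket -> illegal
W mobility = 4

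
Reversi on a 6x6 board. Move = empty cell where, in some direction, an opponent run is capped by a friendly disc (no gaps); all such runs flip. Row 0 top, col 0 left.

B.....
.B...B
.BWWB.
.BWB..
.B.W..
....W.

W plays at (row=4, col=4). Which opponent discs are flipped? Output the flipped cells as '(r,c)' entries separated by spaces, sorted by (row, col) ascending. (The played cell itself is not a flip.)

Answer: (3,3)

Derivation:
Dir NW: opp run (3,3) capped by W -> flip
Dir N: first cell '.' (not opp) -> no flip
Dir NE: first cell '.' (not opp) -> no flip
Dir W: first cell 'W' (not opp) -> no flip
Dir E: first cell '.' (not opp) -> no flip
Dir SW: first cell '.' (not opp) -> no flip
Dir S: first cell 'W' (not opp) -> no flip
Dir SE: first cell '.' (not opp) -> no flip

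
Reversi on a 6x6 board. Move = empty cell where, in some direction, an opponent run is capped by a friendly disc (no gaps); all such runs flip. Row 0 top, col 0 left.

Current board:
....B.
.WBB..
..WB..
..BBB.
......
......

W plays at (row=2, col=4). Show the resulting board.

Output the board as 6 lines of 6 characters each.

Place W at (2,4); scan 8 dirs for brackets.
Dir NW: opp run (1,3), next='.' -> no flip
Dir N: first cell '.' (not opp) -> no flip
Dir NE: first cell '.' (not opp) -> no flip
Dir W: opp run (2,3) capped by W -> flip
Dir E: first cell '.' (not opp) -> no flip
Dir SW: opp run (3,3), next='.' -> no flip
Dir S: opp run (3,4), next='.' -> no flip
Dir SE: first cell '.' (not opp) -> no flip
All flips: (2,3)

Answer: ....B.
.WBB..
..WWW.
..BBB.
......
......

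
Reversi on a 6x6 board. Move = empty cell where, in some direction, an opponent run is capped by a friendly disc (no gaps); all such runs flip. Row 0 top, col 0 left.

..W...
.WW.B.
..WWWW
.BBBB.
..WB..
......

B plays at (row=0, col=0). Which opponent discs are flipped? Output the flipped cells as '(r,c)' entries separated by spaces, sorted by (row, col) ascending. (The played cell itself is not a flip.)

Answer: (1,1) (2,2)

Derivation:
Dir NW: edge -> no flip
Dir N: edge -> no flip
Dir NE: edge -> no flip
Dir W: edge -> no flip
Dir E: first cell '.' (not opp) -> no flip
Dir SW: edge -> no flip
Dir S: first cell '.' (not opp) -> no flip
Dir SE: opp run (1,1) (2,2) capped by B -> flip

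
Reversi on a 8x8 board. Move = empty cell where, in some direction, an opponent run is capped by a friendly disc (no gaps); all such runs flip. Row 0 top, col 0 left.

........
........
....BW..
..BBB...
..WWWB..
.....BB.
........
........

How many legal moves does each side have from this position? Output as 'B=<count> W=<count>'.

-- B to move --
(1,4): no bracket -> illegal
(1,5): no bracket -> illegal
(1,6): flips 1 -> legal
(2,6): flips 1 -> legal
(3,1): no bracket -> illegal
(3,5): no bracket -> illegal
(3,6): no bracket -> illegal
(4,1): flips 3 -> legal
(5,1): flips 1 -> legal
(5,2): flips 2 -> legal
(5,3): flips 1 -> legal
(5,4): flips 2 -> legal
B mobility = 7
-- W to move --
(1,3): no bracket -> illegal
(1,4): flips 2 -> legal
(1,5): flips 2 -> legal
(2,1): flips 1 -> legal
(2,2): flips 2 -> legal
(2,3): flips 2 -> legal
(3,1): no bracket -> illegal
(3,5): no bracket -> illegal
(3,6): no bracket -> illegal
(4,1): no bracket -> illegal
(4,6): flips 1 -> legal
(4,7): no bracket -> illegal
(5,4): no bracket -> illegal
(5,7): no bracket -> illegal
(6,4): no bracket -> illegal
(6,5): no bracket -> illegal
(6,6): flips 1 -> legal
(6,7): no bracket -> illegal
W mobility = 7

Answer: B=7 W=7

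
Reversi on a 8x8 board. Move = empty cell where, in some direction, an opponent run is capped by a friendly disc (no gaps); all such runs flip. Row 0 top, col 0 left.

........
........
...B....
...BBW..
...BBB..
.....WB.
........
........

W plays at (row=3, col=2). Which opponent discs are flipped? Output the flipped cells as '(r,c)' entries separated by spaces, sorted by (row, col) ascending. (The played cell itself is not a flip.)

Answer: (3,3) (3,4)

Derivation:
Dir NW: first cell '.' (not opp) -> no flip
Dir N: first cell '.' (not opp) -> no flip
Dir NE: opp run (2,3), next='.' -> no flip
Dir W: first cell '.' (not opp) -> no flip
Dir E: opp run (3,3) (3,4) capped by W -> flip
Dir SW: first cell '.' (not opp) -> no flip
Dir S: first cell '.' (not opp) -> no flip
Dir SE: opp run (4,3), next='.' -> no flip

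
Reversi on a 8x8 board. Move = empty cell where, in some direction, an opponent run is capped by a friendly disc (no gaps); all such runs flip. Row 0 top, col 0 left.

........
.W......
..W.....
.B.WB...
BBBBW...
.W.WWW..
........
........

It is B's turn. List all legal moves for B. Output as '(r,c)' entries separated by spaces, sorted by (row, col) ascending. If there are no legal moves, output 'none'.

(0,0): no bracket -> illegal
(0,1): no bracket -> illegal
(0,2): no bracket -> illegal
(1,0): no bracket -> illegal
(1,2): no bracket -> illegal
(1,3): flips 1 -> legal
(2,0): no bracket -> illegal
(2,1): no bracket -> illegal
(2,3): flips 1 -> legal
(2,4): flips 1 -> legal
(3,2): flips 1 -> legal
(3,5): no bracket -> illegal
(4,5): flips 1 -> legal
(4,6): no bracket -> illegal
(5,0): no bracket -> illegal
(5,2): no bracket -> illegal
(5,6): no bracket -> illegal
(6,0): flips 1 -> legal
(6,1): flips 1 -> legal
(6,2): flips 1 -> legal
(6,3): flips 1 -> legal
(6,4): flips 3 -> legal
(6,5): flips 1 -> legal
(6,6): no bracket -> illegal

Answer: (1,3) (2,3) (2,4) (3,2) (4,5) (6,0) (6,1) (6,2) (6,3) (6,4) (6,5)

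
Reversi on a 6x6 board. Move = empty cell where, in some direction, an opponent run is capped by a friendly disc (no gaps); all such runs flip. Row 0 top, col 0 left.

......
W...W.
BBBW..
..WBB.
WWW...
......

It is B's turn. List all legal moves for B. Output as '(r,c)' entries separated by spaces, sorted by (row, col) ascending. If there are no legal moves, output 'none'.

Answer: (0,0) (1,2) (1,3) (2,4) (3,1) (4,3) (5,1) (5,2)

Derivation:
(0,0): flips 1 -> legal
(0,1): no bracket -> illegal
(0,3): no bracket -> illegal
(0,4): no bracket -> illegal
(0,5): no bracket -> illegal
(1,1): no bracket -> illegal
(1,2): flips 1 -> legal
(1,3): flips 1 -> legal
(1,5): no bracket -> illegal
(2,4): flips 1 -> legal
(2,5): no bracket -> illegal
(3,0): no bracket -> illegal
(3,1): flips 1 -> legal
(4,3): flips 1 -> legal
(5,0): no bracket -> illegal
(5,1): flips 1 -> legal
(5,2): flips 2 -> legal
(5,3): no bracket -> illegal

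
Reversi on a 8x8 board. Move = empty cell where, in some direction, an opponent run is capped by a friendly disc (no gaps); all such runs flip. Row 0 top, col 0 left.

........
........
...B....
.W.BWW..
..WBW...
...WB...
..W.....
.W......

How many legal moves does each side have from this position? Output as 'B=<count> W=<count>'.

-- B to move --
(2,0): no bracket -> illegal
(2,1): no bracket -> illegal
(2,2): no bracket -> illegal
(2,4): flips 2 -> legal
(2,5): flips 1 -> legal
(2,6): no bracket -> illegal
(3,0): no bracket -> illegal
(3,2): no bracket -> illegal
(3,6): flips 2 -> legal
(4,0): no bracket -> illegal
(4,1): flips 1 -> legal
(4,5): flips 2 -> legal
(4,6): no bracket -> illegal
(5,1): flips 1 -> legal
(5,2): flips 1 -> legal
(5,5): flips 1 -> legal
(6,0): no bracket -> illegal
(6,1): no bracket -> illegal
(6,3): flips 1 -> legal
(6,4): no bracket -> illegal
(7,0): no bracket -> illegal
(7,2): no bracket -> illegal
(7,3): no bracket -> illegal
B mobility = 9
-- W to move --
(1,2): flips 1 -> legal
(1,3): flips 3 -> legal
(1,4): no bracket -> illegal
(2,2): flips 1 -> legal
(2,4): flips 1 -> legal
(3,2): flips 1 -> legal
(4,5): no bracket -> illegal
(5,2): flips 1 -> legal
(5,5): flips 1 -> legal
(6,3): no bracket -> illegal
(6,4): flips 1 -> legal
(6,5): no bracket -> illegal
W mobility = 8

Answer: B=9 W=8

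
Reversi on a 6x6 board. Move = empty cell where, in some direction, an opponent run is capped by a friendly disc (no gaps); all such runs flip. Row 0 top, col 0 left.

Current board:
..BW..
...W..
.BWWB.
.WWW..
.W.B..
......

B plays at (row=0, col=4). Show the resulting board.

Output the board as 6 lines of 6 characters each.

Place B at (0,4); scan 8 dirs for brackets.
Dir NW: edge -> no flip
Dir N: edge -> no flip
Dir NE: edge -> no flip
Dir W: opp run (0,3) capped by B -> flip
Dir E: first cell '.' (not opp) -> no flip
Dir SW: opp run (1,3) (2,2) (3,1), next='.' -> no flip
Dir S: first cell '.' (not opp) -> no flip
Dir SE: first cell '.' (not opp) -> no flip
All flips: (0,3)

Answer: ..BBB.
...W..
.BWWB.
.WWW..
.W.B..
......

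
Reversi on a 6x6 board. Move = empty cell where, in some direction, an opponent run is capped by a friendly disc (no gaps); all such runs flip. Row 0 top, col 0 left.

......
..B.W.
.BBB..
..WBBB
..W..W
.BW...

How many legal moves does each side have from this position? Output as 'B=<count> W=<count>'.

Answer: B=6 W=6

Derivation:
-- B to move --
(0,3): no bracket -> illegal
(0,4): no bracket -> illegal
(0,5): flips 1 -> legal
(1,3): no bracket -> illegal
(1,5): no bracket -> illegal
(2,4): no bracket -> illegal
(2,5): no bracket -> illegal
(3,1): flips 1 -> legal
(4,1): flips 1 -> legal
(4,3): flips 1 -> legal
(4,4): no bracket -> illegal
(5,3): flips 1 -> legal
(5,4): no bracket -> illegal
(5,5): flips 1 -> legal
B mobility = 6
-- W to move --
(0,1): flips 3 -> legal
(0,2): flips 2 -> legal
(0,3): no bracket -> illegal
(1,0): flips 1 -> legal
(1,1): no bracket -> illegal
(1,3): no bracket -> illegal
(2,0): no bracket -> illegal
(2,4): flips 1 -> legal
(2,5): flips 1 -> legal
(3,0): no bracket -> illegal
(3,1): no bracket -> illegal
(4,0): no bracket -> illegal
(4,1): no bracket -> illegal
(4,3): no bracket -> illegal
(4,4): no bracket -> illegal
(5,0): flips 1 -> legal
W mobility = 6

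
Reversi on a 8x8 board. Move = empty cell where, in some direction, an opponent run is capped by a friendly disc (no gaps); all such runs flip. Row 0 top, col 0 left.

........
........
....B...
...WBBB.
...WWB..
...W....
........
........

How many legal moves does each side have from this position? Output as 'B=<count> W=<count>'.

Answer: B=5 W=6

Derivation:
-- B to move --
(2,2): no bracket -> illegal
(2,3): no bracket -> illegal
(3,2): flips 1 -> legal
(4,2): flips 3 -> legal
(5,2): flips 1 -> legal
(5,4): flips 1 -> legal
(5,5): no bracket -> illegal
(6,2): flips 2 -> legal
(6,3): no bracket -> illegal
(6,4): no bracket -> illegal
B mobility = 5
-- W to move --
(1,3): no bracket -> illegal
(1,4): flips 2 -> legal
(1,5): flips 1 -> legal
(2,3): no bracket -> illegal
(2,5): flips 1 -> legal
(2,6): flips 1 -> legal
(2,7): no bracket -> illegal
(3,7): flips 3 -> legal
(4,6): flips 1 -> legal
(4,7): no bracket -> illegal
(5,4): no bracket -> illegal
(5,5): no bracket -> illegal
(5,6): no bracket -> illegal
W mobility = 6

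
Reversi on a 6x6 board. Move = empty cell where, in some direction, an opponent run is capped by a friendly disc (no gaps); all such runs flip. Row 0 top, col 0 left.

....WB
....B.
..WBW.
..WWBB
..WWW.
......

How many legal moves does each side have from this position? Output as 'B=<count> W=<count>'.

-- B to move --
(0,3): flips 1 -> legal
(1,1): no bracket -> illegal
(1,2): no bracket -> illegal
(1,3): flips 1 -> legal
(1,5): no bracket -> illegal
(2,1): flips 1 -> legal
(2,5): flips 1 -> legal
(3,1): flips 2 -> legal
(4,1): flips 1 -> legal
(4,5): no bracket -> illegal
(5,1): no bracket -> illegal
(5,2): flips 1 -> legal
(5,3): flips 3 -> legal
(5,4): flips 1 -> legal
(5,5): no bracket -> illegal
B mobility = 9
-- W to move --
(0,3): no bracket -> illegal
(1,2): no bracket -> illegal
(1,3): flips 1 -> legal
(1,5): no bracket -> illegal
(2,5): flips 1 -> legal
(4,5): no bracket -> illegal
W mobility = 2

Answer: B=9 W=2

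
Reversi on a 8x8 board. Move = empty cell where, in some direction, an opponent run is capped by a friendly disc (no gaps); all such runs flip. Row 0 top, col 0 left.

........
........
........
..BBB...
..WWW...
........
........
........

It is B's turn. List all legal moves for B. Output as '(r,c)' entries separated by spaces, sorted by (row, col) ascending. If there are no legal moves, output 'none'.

(3,1): no bracket -> illegal
(3,5): no bracket -> illegal
(4,1): no bracket -> illegal
(4,5): no bracket -> illegal
(5,1): flips 1 -> legal
(5,2): flips 2 -> legal
(5,3): flips 1 -> legal
(5,4): flips 2 -> legal
(5,5): flips 1 -> legal

Answer: (5,1) (5,2) (5,3) (5,4) (5,5)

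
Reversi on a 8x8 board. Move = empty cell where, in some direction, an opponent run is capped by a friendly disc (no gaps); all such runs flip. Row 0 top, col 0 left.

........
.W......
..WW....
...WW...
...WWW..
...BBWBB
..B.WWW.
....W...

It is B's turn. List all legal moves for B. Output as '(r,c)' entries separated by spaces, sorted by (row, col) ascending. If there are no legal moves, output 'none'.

Answer: (1,2) (1,3) (2,4) (3,2) (3,5) (3,6) (7,5) (7,6)

Derivation:
(0,0): no bracket -> illegal
(0,1): no bracket -> illegal
(0,2): no bracket -> illegal
(1,0): no bracket -> illegal
(1,2): flips 3 -> legal
(1,3): flips 3 -> legal
(1,4): no bracket -> illegal
(2,0): no bracket -> illegal
(2,1): no bracket -> illegal
(2,4): flips 2 -> legal
(2,5): no bracket -> illegal
(3,1): no bracket -> illegal
(3,2): flips 1 -> legal
(3,5): flips 1 -> legal
(3,6): flips 1 -> legal
(4,2): no bracket -> illegal
(4,6): no bracket -> illegal
(5,2): no bracket -> illegal
(6,3): no bracket -> illegal
(6,7): no bracket -> illegal
(7,3): no bracket -> illegal
(7,5): flips 2 -> legal
(7,6): flips 2 -> legal
(7,7): no bracket -> illegal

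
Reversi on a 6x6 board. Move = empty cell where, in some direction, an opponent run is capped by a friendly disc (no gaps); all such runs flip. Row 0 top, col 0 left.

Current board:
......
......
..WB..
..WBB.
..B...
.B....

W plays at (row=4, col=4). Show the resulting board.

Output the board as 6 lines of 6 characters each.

Answer: ......
......
..WB..
..WWB.
..B.W.
.B....

Derivation:
Place W at (4,4); scan 8 dirs for brackets.
Dir NW: opp run (3,3) capped by W -> flip
Dir N: opp run (3,4), next='.' -> no flip
Dir NE: first cell '.' (not opp) -> no flip
Dir W: first cell '.' (not opp) -> no flip
Dir E: first cell '.' (not opp) -> no flip
Dir SW: first cell '.' (not opp) -> no flip
Dir S: first cell '.' (not opp) -> no flip
Dir SE: first cell '.' (not opp) -> no flip
All flips: (3,3)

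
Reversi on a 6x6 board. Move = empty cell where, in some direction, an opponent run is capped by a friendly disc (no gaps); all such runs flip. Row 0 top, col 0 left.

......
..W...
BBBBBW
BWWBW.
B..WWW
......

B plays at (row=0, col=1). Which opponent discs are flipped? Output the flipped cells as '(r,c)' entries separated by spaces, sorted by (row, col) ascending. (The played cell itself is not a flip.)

Answer: (1,2)

Derivation:
Dir NW: edge -> no flip
Dir N: edge -> no flip
Dir NE: edge -> no flip
Dir W: first cell '.' (not opp) -> no flip
Dir E: first cell '.' (not opp) -> no flip
Dir SW: first cell '.' (not opp) -> no flip
Dir S: first cell '.' (not opp) -> no flip
Dir SE: opp run (1,2) capped by B -> flip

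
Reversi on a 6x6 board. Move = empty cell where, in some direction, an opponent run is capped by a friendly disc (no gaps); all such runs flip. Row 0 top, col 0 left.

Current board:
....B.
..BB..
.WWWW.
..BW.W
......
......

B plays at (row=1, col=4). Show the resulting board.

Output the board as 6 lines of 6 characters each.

Answer: ....B.
..BBB.
.WWBW.
..BW.W
......
......

Derivation:
Place B at (1,4); scan 8 dirs for brackets.
Dir NW: first cell '.' (not opp) -> no flip
Dir N: first cell 'B' (not opp) -> no flip
Dir NE: first cell '.' (not opp) -> no flip
Dir W: first cell 'B' (not opp) -> no flip
Dir E: first cell '.' (not opp) -> no flip
Dir SW: opp run (2,3) capped by B -> flip
Dir S: opp run (2,4), next='.' -> no flip
Dir SE: first cell '.' (not opp) -> no flip
All flips: (2,3)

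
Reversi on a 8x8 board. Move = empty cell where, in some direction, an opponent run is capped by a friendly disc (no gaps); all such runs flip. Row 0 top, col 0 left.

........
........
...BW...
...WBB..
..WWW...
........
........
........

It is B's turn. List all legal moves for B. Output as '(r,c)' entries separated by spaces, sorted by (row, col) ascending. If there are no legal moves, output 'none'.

(1,3): flips 1 -> legal
(1,4): flips 1 -> legal
(1,5): no bracket -> illegal
(2,2): no bracket -> illegal
(2,5): flips 1 -> legal
(3,1): no bracket -> illegal
(3,2): flips 1 -> legal
(4,1): no bracket -> illegal
(4,5): no bracket -> illegal
(5,1): no bracket -> illegal
(5,2): flips 1 -> legal
(5,3): flips 3 -> legal
(5,4): flips 1 -> legal
(5,5): no bracket -> illegal

Answer: (1,3) (1,4) (2,5) (3,2) (5,2) (5,3) (5,4)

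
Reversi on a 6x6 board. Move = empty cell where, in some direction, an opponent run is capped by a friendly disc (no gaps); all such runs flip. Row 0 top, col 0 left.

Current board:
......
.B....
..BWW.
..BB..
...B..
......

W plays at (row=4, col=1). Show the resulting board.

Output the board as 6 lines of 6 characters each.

Answer: ......
.B....
..BWW.
..WB..
.W.B..
......

Derivation:
Place W at (4,1); scan 8 dirs for brackets.
Dir NW: first cell '.' (not opp) -> no flip
Dir N: first cell '.' (not opp) -> no flip
Dir NE: opp run (3,2) capped by W -> flip
Dir W: first cell '.' (not opp) -> no flip
Dir E: first cell '.' (not opp) -> no flip
Dir SW: first cell '.' (not opp) -> no flip
Dir S: first cell '.' (not opp) -> no flip
Dir SE: first cell '.' (not opp) -> no flip
All flips: (3,2)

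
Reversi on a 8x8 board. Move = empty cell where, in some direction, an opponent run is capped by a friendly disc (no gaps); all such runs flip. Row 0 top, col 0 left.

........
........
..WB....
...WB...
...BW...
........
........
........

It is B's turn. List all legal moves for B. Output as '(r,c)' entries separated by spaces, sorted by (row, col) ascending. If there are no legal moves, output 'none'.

Answer: (2,1) (3,2) (4,5) (5,4)

Derivation:
(1,1): no bracket -> illegal
(1,2): no bracket -> illegal
(1,3): no bracket -> illegal
(2,1): flips 1 -> legal
(2,4): no bracket -> illegal
(3,1): no bracket -> illegal
(3,2): flips 1 -> legal
(3,5): no bracket -> illegal
(4,2): no bracket -> illegal
(4,5): flips 1 -> legal
(5,3): no bracket -> illegal
(5,4): flips 1 -> legal
(5,5): no bracket -> illegal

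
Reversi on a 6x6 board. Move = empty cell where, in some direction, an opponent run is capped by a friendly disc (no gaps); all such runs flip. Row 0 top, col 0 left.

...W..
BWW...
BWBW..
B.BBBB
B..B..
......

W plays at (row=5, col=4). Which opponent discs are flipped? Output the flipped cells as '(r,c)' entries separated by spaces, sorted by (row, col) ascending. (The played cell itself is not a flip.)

Answer: (3,2) (4,3)

Derivation:
Dir NW: opp run (4,3) (3,2) capped by W -> flip
Dir N: first cell '.' (not opp) -> no flip
Dir NE: first cell '.' (not opp) -> no flip
Dir W: first cell '.' (not opp) -> no flip
Dir E: first cell '.' (not opp) -> no flip
Dir SW: edge -> no flip
Dir S: edge -> no flip
Dir SE: edge -> no flip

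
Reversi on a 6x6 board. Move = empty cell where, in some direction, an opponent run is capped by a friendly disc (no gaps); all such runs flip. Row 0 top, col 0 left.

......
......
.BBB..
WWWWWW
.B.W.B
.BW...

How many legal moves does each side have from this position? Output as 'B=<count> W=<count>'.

Answer: B=6 W=7

Derivation:
-- B to move --
(2,0): no bracket -> illegal
(2,4): no bracket -> illegal
(2,5): flips 1 -> legal
(4,0): flips 1 -> legal
(4,2): flips 1 -> legal
(4,4): flips 1 -> legal
(5,3): flips 3 -> legal
(5,4): flips 2 -> legal
B mobility = 6
-- W to move --
(1,0): flips 1 -> legal
(1,1): flips 2 -> legal
(1,2): flips 3 -> legal
(1,3): flips 2 -> legal
(1,4): flips 1 -> legal
(2,0): no bracket -> illegal
(2,4): no bracket -> illegal
(4,0): no bracket -> illegal
(4,2): no bracket -> illegal
(4,4): no bracket -> illegal
(5,0): flips 2 -> legal
(5,4): no bracket -> illegal
(5,5): flips 1 -> legal
W mobility = 7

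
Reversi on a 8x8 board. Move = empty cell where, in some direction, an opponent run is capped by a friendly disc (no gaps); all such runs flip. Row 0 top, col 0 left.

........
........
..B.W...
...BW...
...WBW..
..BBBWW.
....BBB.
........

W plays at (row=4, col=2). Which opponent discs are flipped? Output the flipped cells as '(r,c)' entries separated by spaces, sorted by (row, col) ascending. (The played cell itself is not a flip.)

Answer: (3,3)

Derivation:
Dir NW: first cell '.' (not opp) -> no flip
Dir N: first cell '.' (not opp) -> no flip
Dir NE: opp run (3,3) capped by W -> flip
Dir W: first cell '.' (not opp) -> no flip
Dir E: first cell 'W' (not opp) -> no flip
Dir SW: first cell '.' (not opp) -> no flip
Dir S: opp run (5,2), next='.' -> no flip
Dir SE: opp run (5,3) (6,4), next='.' -> no flip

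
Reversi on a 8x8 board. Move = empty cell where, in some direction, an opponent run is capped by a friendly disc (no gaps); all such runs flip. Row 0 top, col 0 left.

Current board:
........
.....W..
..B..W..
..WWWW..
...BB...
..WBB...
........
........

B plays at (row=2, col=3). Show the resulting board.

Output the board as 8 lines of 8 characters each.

Place B at (2,3); scan 8 dirs for brackets.
Dir NW: first cell '.' (not opp) -> no flip
Dir N: first cell '.' (not opp) -> no flip
Dir NE: first cell '.' (not opp) -> no flip
Dir W: first cell 'B' (not opp) -> no flip
Dir E: first cell '.' (not opp) -> no flip
Dir SW: opp run (3,2), next='.' -> no flip
Dir S: opp run (3,3) capped by B -> flip
Dir SE: opp run (3,4), next='.' -> no flip
All flips: (3,3)

Answer: ........
.....W..
..BB.W..
..WBWW..
...BB...
..WBB...
........
........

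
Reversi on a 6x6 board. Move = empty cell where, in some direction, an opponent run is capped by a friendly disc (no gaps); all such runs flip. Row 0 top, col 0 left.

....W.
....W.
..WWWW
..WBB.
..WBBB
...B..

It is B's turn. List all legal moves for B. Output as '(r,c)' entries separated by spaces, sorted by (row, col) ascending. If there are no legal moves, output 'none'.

(0,3): no bracket -> illegal
(0,5): no bracket -> illegal
(1,1): flips 1 -> legal
(1,2): flips 1 -> legal
(1,3): flips 1 -> legal
(1,5): flips 1 -> legal
(2,1): flips 1 -> legal
(3,1): flips 2 -> legal
(3,5): no bracket -> illegal
(4,1): flips 1 -> legal
(5,1): flips 1 -> legal
(5,2): no bracket -> illegal

Answer: (1,1) (1,2) (1,3) (1,5) (2,1) (3,1) (4,1) (5,1)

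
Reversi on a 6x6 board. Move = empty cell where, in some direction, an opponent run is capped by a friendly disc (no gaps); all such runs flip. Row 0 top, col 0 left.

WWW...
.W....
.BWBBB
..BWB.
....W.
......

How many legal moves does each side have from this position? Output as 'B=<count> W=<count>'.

-- B to move --
(0,3): no bracket -> illegal
(1,0): no bracket -> illegal
(1,2): flips 1 -> legal
(1,3): no bracket -> illegal
(2,0): no bracket -> illegal
(3,1): no bracket -> illegal
(3,5): no bracket -> illegal
(4,2): flips 1 -> legal
(4,3): flips 1 -> legal
(4,5): no bracket -> illegal
(5,3): no bracket -> illegal
(5,4): flips 1 -> legal
(5,5): no bracket -> illegal
B mobility = 4
-- W to move --
(1,0): no bracket -> illegal
(1,2): no bracket -> illegal
(1,3): flips 1 -> legal
(1,4): flips 2 -> legal
(1,5): flips 1 -> legal
(2,0): flips 1 -> legal
(3,0): no bracket -> illegal
(3,1): flips 2 -> legal
(3,5): flips 1 -> legal
(4,1): no bracket -> illegal
(4,2): flips 1 -> legal
(4,3): no bracket -> illegal
(4,5): no bracket -> illegal
W mobility = 7

Answer: B=4 W=7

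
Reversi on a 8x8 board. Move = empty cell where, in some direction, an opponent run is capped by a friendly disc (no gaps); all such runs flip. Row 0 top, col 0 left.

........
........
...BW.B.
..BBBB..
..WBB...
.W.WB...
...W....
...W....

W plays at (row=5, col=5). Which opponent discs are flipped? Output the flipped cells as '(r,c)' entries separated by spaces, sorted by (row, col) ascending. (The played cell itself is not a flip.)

Answer: (5,4)

Derivation:
Dir NW: opp run (4,4) (3,3), next='.' -> no flip
Dir N: first cell '.' (not opp) -> no flip
Dir NE: first cell '.' (not opp) -> no flip
Dir W: opp run (5,4) capped by W -> flip
Dir E: first cell '.' (not opp) -> no flip
Dir SW: first cell '.' (not opp) -> no flip
Dir S: first cell '.' (not opp) -> no flip
Dir SE: first cell '.' (not opp) -> no flip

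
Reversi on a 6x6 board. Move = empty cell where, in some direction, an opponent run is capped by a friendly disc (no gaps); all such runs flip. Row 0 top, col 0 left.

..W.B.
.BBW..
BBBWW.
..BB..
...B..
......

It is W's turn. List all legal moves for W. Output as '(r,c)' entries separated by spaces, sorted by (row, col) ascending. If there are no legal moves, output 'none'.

Answer: (0,1) (1,0) (3,1) (4,1) (4,2) (5,3)

Derivation:
(0,0): no bracket -> illegal
(0,1): flips 1 -> legal
(0,3): no bracket -> illegal
(0,5): no bracket -> illegal
(1,0): flips 2 -> legal
(1,4): no bracket -> illegal
(1,5): no bracket -> illegal
(3,0): no bracket -> illegal
(3,1): flips 1 -> legal
(3,4): no bracket -> illegal
(4,1): flips 1 -> legal
(4,2): flips 4 -> legal
(4,4): no bracket -> illegal
(5,2): no bracket -> illegal
(5,3): flips 2 -> legal
(5,4): no bracket -> illegal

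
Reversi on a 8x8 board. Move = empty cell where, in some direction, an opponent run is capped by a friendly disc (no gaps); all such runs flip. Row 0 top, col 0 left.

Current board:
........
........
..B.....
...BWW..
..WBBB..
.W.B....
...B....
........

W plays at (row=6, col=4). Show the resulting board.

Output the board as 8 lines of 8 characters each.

Place W at (6,4); scan 8 dirs for brackets.
Dir NW: opp run (5,3) capped by W -> flip
Dir N: first cell '.' (not opp) -> no flip
Dir NE: first cell '.' (not opp) -> no flip
Dir W: opp run (6,3), next='.' -> no flip
Dir E: first cell '.' (not opp) -> no flip
Dir SW: first cell '.' (not opp) -> no flip
Dir S: first cell '.' (not opp) -> no flip
Dir SE: first cell '.' (not opp) -> no flip
All flips: (5,3)

Answer: ........
........
..B.....
...BWW..
..WBBB..
.W.W....
...BW...
........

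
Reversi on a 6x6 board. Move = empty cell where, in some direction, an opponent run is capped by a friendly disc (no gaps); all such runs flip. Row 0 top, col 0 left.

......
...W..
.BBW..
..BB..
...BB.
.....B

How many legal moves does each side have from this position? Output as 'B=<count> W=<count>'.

Answer: B=4 W=4

Derivation:
-- B to move --
(0,2): no bracket -> illegal
(0,3): flips 2 -> legal
(0,4): flips 1 -> legal
(1,2): no bracket -> illegal
(1,4): flips 1 -> legal
(2,4): flips 1 -> legal
(3,4): no bracket -> illegal
B mobility = 4
-- W to move --
(1,0): no bracket -> illegal
(1,1): no bracket -> illegal
(1,2): no bracket -> illegal
(2,0): flips 2 -> legal
(2,4): no bracket -> illegal
(3,0): no bracket -> illegal
(3,1): flips 1 -> legal
(3,4): no bracket -> illegal
(3,5): no bracket -> illegal
(4,1): flips 1 -> legal
(4,2): no bracket -> illegal
(4,5): no bracket -> illegal
(5,2): no bracket -> illegal
(5,3): flips 2 -> legal
(5,4): no bracket -> illegal
W mobility = 4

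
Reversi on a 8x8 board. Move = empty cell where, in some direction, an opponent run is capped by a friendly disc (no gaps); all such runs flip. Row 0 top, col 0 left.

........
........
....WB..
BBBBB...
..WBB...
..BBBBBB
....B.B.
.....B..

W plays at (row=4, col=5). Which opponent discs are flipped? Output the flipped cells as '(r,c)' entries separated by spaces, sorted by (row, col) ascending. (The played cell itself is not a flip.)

Dir NW: opp run (3,4), next='.' -> no flip
Dir N: first cell '.' (not opp) -> no flip
Dir NE: first cell '.' (not opp) -> no flip
Dir W: opp run (4,4) (4,3) capped by W -> flip
Dir E: first cell '.' (not opp) -> no flip
Dir SW: opp run (5,4), next='.' -> no flip
Dir S: opp run (5,5), next='.' -> no flip
Dir SE: opp run (5,6), next='.' -> no flip

Answer: (4,3) (4,4)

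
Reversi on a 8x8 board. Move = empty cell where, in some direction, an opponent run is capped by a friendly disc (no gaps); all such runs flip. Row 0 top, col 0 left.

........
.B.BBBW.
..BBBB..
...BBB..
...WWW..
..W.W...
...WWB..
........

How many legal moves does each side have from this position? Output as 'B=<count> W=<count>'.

-- B to move --
(0,5): no bracket -> illegal
(0,6): no bracket -> illegal
(0,7): flips 1 -> legal
(1,7): flips 1 -> legal
(2,6): no bracket -> illegal
(2,7): no bracket -> illegal
(3,2): flips 2 -> legal
(3,6): no bracket -> illegal
(4,1): no bracket -> illegal
(4,2): no bracket -> illegal
(4,6): no bracket -> illegal
(5,1): no bracket -> illegal
(5,3): flips 2 -> legal
(5,5): flips 2 -> legal
(5,6): flips 1 -> legal
(6,1): flips 2 -> legal
(6,2): flips 2 -> legal
(7,2): no bracket -> illegal
(7,3): no bracket -> illegal
(7,4): flips 3 -> legal
(7,5): no bracket -> illegal
B mobility = 9
-- W to move --
(0,0): flips 3 -> legal
(0,1): no bracket -> illegal
(0,2): no bracket -> illegal
(0,3): flips 3 -> legal
(0,4): flips 3 -> legal
(0,5): flips 3 -> legal
(0,6): no bracket -> illegal
(1,0): no bracket -> illegal
(1,2): flips 5 -> legal
(2,0): no bracket -> illegal
(2,1): no bracket -> illegal
(2,6): flips 1 -> legal
(3,1): no bracket -> illegal
(3,2): no bracket -> illegal
(3,6): no bracket -> illegal
(4,2): no bracket -> illegal
(4,6): no bracket -> illegal
(5,5): no bracket -> illegal
(5,6): no bracket -> illegal
(6,6): flips 1 -> legal
(7,4): no bracket -> illegal
(7,5): no bracket -> illegal
(7,6): flips 1 -> legal
W mobility = 8

Answer: B=9 W=8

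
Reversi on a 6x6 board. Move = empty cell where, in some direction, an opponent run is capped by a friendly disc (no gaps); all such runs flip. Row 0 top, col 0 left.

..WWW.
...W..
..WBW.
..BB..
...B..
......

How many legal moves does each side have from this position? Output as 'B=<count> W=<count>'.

Answer: B=5 W=3

Derivation:
-- B to move --
(0,1): no bracket -> illegal
(0,5): no bracket -> illegal
(1,1): flips 1 -> legal
(1,2): flips 1 -> legal
(1,4): no bracket -> illegal
(1,5): flips 1 -> legal
(2,1): flips 1 -> legal
(2,5): flips 1 -> legal
(3,1): no bracket -> illegal
(3,4): no bracket -> illegal
(3,5): no bracket -> illegal
B mobility = 5
-- W to move --
(1,2): no bracket -> illegal
(1,4): no bracket -> illegal
(2,1): no bracket -> illegal
(3,1): no bracket -> illegal
(3,4): no bracket -> illegal
(4,1): no bracket -> illegal
(4,2): flips 2 -> legal
(4,4): flips 1 -> legal
(5,2): no bracket -> illegal
(5,3): flips 3 -> legal
(5,4): no bracket -> illegal
W mobility = 3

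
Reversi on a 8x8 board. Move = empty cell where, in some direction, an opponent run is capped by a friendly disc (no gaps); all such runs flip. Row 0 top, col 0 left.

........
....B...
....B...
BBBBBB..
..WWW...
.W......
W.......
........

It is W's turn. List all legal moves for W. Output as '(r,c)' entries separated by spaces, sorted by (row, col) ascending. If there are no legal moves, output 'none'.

Answer: (0,4) (1,5) (2,0) (2,1) (2,2) (2,3) (2,5) (2,6)

Derivation:
(0,3): no bracket -> illegal
(0,4): flips 3 -> legal
(0,5): no bracket -> illegal
(1,3): no bracket -> illegal
(1,5): flips 2 -> legal
(2,0): flips 1 -> legal
(2,1): flips 1 -> legal
(2,2): flips 2 -> legal
(2,3): flips 1 -> legal
(2,5): flips 1 -> legal
(2,6): flips 1 -> legal
(3,6): no bracket -> illegal
(4,0): no bracket -> illegal
(4,1): no bracket -> illegal
(4,5): no bracket -> illegal
(4,6): no bracket -> illegal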